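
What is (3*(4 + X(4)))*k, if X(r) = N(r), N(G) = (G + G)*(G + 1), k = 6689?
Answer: 882948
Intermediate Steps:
N(G) = 2*G*(1 + G) (N(G) = (2*G)*(1 + G) = 2*G*(1 + G))
X(r) = 2*r*(1 + r)
(3*(4 + X(4)))*k = (3*(4 + 2*4*(1 + 4)))*6689 = (3*(4 + 2*4*5))*6689 = (3*(4 + 40))*6689 = (3*44)*6689 = 132*6689 = 882948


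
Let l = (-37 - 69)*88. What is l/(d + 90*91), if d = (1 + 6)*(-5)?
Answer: -9328/8155 ≈ -1.1438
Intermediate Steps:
d = -35 (d = 7*(-5) = -35)
l = -9328 (l = -106*88 = -9328)
l/(d + 90*91) = -9328/(-35 + 90*91) = -9328/(-35 + 8190) = -9328/8155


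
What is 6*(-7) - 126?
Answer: -168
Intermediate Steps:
6*(-7) - 126 = -42 - 126 = -168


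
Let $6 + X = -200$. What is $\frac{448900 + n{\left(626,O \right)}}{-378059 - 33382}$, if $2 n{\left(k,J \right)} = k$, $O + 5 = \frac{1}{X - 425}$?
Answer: $- \frac{449213}{411441} \approx -1.0918$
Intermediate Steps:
$X = -206$ ($X = -6 - 200 = -206$)
$O = - \frac{3156}{631}$ ($O = -5 + \frac{1}{-206 - 425} = -5 + \frac{1}{-631} = -5 - \frac{1}{631} = - \frac{3156}{631} \approx -5.0016$)
$n{\left(k,J \right)} = \frac{k}{2}$
$\frac{448900 + n{\left(626,O \right)}}{-378059 - 33382} = \frac{448900 + \frac{1}{2} \cdot 626}{-378059 - 33382} = \frac{448900 + 313}{-411441} = 449213 \left(- \frac{1}{411441}\right) = - \frac{449213}{411441}$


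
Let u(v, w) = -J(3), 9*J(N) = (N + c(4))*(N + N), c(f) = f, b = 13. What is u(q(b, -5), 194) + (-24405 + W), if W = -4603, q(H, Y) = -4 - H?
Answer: -87038/3 ≈ -29013.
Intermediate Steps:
J(N) = 2*N*(4 + N)/9 (J(N) = ((N + 4)*(N + N))/9 = ((4 + N)*(2*N))/9 = (2*N*(4 + N))/9 = 2*N*(4 + N)/9)
u(v, w) = -14/3 (u(v, w) = -2*3*(4 + 3)/9 = -2*3*7/9 = -1*14/3 = -14/3)
u(q(b, -5), 194) + (-24405 + W) = -14/3 + (-24405 - 4603) = -14/3 - 29008 = -87038/3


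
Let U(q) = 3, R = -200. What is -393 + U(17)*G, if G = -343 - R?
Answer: -822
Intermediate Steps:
G = -143 (G = -343 - 1*(-200) = -343 + 200 = -143)
-393 + U(17)*G = -393 + 3*(-143) = -393 - 429 = -822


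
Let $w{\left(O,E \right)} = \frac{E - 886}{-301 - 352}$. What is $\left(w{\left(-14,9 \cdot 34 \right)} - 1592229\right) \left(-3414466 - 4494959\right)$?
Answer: $\frac{8223626568019725}{653} \approx 1.2594 \cdot 10^{13}$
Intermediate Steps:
$w{\left(O,E \right)} = \frac{886}{653} - \frac{E}{653}$ ($w{\left(O,E \right)} = \frac{-886 + E}{-653} = \left(-886 + E\right) \left(- \frac{1}{653}\right) = \frac{886}{653} - \frac{E}{653}$)
$\left(w{\left(-14,9 \cdot 34 \right)} - 1592229\right) \left(-3414466 - 4494959\right) = \left(\left(\frac{886}{653} - \frac{9 \cdot 34}{653}\right) - 1592229\right) \left(-3414466 - 4494959\right) = \left(\left(\frac{886}{653} - \frac{306}{653}\right) - 1592229\right) \left(-7909425\right) = \left(\frac{580}{653} - 1592229\right) \left(-7909425\right) = \left(- \frac{1039724957}{653}\right) \left(-7909425\right) = \frac{8223626568019725}{653}$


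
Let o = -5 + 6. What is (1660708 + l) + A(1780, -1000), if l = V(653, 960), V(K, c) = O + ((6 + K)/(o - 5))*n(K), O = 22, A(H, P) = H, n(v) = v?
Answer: 6219713/4 ≈ 1.5549e+6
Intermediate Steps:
o = 1
V(K, c) = 22 + K*(-3/2 - K/4) (V(K, c) = 22 + ((6 + K)/(1 - 5))*K = 22 + ((6 + K)/(-4))*K = 22 + ((6 + K)*(-¼))*K = 22 + (-3/2 - K/4)*K = 22 + K*(-3/2 - K/4))
l = -430239/4 (l = 22 - 3/2*653 - ¼*653² = 22 - 1959/2 - ¼*426409 = 22 - 1959/2 - 426409/4 = -430239/4 ≈ -1.0756e+5)
(1660708 + l) + A(1780, -1000) = (1660708 - 430239/4) + 1780 = 6212593/4 + 1780 = 6219713/4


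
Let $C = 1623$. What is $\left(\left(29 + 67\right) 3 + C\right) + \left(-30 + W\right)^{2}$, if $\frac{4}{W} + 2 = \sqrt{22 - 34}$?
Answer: $\frac{5681}{2} + \frac{61 i \sqrt{3}}{2} \approx 2840.5 + 52.828 i$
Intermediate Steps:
$W = \frac{4}{-2 + 2 i \sqrt{3}}$ ($W = \frac{4}{-2 + \sqrt{22 - 34}} = \frac{4}{-2 + \sqrt{-12}} = \frac{4}{-2 + 2 i \sqrt{3}} \approx -0.5 - 0.86602 i$)
$\left(\left(29 + 67\right) 3 + C\right) + \left(-30 + W\right)^{2} = \left(\left(29 + 67\right) 3 + 1623\right) + \left(-30 - \left(\frac{1}{2} + \frac{i \sqrt{3}}{2}\right)\right)^{2} = \left(96 \cdot 3 + 1623\right) + \left(- \frac{61}{2} - \frac{i \sqrt{3}}{2}\right)^{2} = \left(288 + 1623\right) + \left(- \frac{61}{2} - \frac{i \sqrt{3}}{2}\right)^{2} = 1911 + \left(- \frac{61}{2} - \frac{i \sqrt{3}}{2}\right)^{2}$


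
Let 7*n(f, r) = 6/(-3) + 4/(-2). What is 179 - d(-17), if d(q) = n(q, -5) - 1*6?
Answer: 1299/7 ≈ 185.57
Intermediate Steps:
n(f, r) = -4/7 (n(f, r) = (6/(-3) + 4/(-2))/7 = (6*(-⅓) + 4*(-½))/7 = (-2 - 2)/7 = (⅐)*(-4) = -4/7)
d(q) = -46/7 (d(q) = -4/7 - 1*6 = -4/7 - 6 = -46/7)
179 - d(-17) = 179 - 1*(-46/7) = 179 + 46/7 = 1299/7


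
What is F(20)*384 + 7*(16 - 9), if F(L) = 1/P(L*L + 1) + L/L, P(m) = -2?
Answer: 241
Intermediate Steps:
F(L) = 1/2 (F(L) = 1/(-2) + L/L = 1*(-1/2) + 1 = -1/2 + 1 = 1/2)
F(20)*384 + 7*(16 - 9) = (1/2)*384 + 7*(16 - 9) = 192 + 7*7 = 192 + 49 = 241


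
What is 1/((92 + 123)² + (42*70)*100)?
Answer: 1/340225 ≈ 2.9392e-6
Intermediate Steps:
1/((92 + 123)² + (42*70)*100) = 1/(215² + 2940*100) = 1/(46225 + 294000) = 1/340225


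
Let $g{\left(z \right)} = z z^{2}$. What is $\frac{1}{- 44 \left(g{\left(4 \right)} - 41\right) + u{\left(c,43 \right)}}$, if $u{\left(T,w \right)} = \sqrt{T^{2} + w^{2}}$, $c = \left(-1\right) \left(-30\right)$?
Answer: $- \frac{1012}{1021395} - \frac{\sqrt{2749}}{1021395} \approx -0.0010421$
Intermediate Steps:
$c = 30$
$g{\left(z \right)} = z^{3}$
$\frac{1}{- 44 \left(g{\left(4 \right)} - 41\right) + u{\left(c,43 \right)}} = \frac{1}{- 44 \left(4^{3} - 41\right) + \sqrt{30^{2} + 43^{2}}} = \frac{1}{- 44 \left(64 - 41\right) + \sqrt{900 + 1849}} = \frac{1}{\left(-44\right) 23 + \sqrt{2749}} = \frac{1}{-1012 + \sqrt{2749}}$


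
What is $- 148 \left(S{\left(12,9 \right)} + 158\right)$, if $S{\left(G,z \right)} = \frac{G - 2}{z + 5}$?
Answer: $- \frac{164428}{7} \approx -23490.0$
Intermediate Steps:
$S{\left(G,z \right)} = \frac{-2 + G}{5 + z}$
$- 148 \left(S{\left(12,9 \right)} + 158\right) = - 148 \left(\frac{-2 + 12}{5 + 9} + 158\right) = - 148 \left(\frac{1}{14} \cdot 10 + 158\right) = - 148 \left(\frac{5}{7} + 158\right) = \left(-148\right) \frac{1111}{7} = - \frac{164428}{7}$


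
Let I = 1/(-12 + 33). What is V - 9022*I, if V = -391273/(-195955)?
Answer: -1759689277/4115055 ≈ -427.62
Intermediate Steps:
V = 391273/195955 (V = -391273*(-1/195955) = 391273/195955 ≈ 1.9967)
I = 1/21 ≈ 0.047619
V - 9022*I = 391273/195955 - 9022*1/21 = 391273/195955 - 9022/21 = -1759689277/4115055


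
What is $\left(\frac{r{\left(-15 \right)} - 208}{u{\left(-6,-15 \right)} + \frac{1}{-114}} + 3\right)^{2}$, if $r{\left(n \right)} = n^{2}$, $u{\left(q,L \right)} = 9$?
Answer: $\frac{25130169}{1050625} \approx 23.919$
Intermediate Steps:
$\left(\frac{r{\left(-15 \right)} - 208}{u{\left(-6,-15 \right)} + \frac{1}{-114}} + 3\right)^{2} = \left(\frac{\left(-15\right)^{2} - 208}{9 + \frac{1}{-114}} + 3\right)^{2} = \left(\frac{225 - 208}{9 - \frac{1}{114}} + 3\right)^{2} = \left(\frac{17}{\frac{1025}{114}} + 3\right)^{2} = \left(17 \cdot \frac{114}{1025} + 3\right)^{2} = \left(\frac{1938}{1025} + 3\right)^{2} = \left(\frac{5013}{1025}\right)^{2} = \frac{25130169}{1050625}$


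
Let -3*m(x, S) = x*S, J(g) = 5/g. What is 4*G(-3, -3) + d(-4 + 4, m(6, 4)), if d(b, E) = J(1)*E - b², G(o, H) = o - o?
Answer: -40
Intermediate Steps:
G(o, H) = 0
m(x, S) = -S*x/3 (m(x, S) = -x*S/3 = -S*x/3)
d(b, E) = -b² + 5*E (d(b, E) = (5/1)*E - b² = (5*1)*E - b² = 5*E - b² = -b² + 5*E)
4*G(-3, -3) + d(-4 + 4, m(6, 4)) = 4*0 + (-(-4 + 4)² + 5*(-⅓*4*6)) = 0 + (-1*0² + 5*(-8)) = 0 + (-1*0 - 40) = 0 + (0 - 40) = 0 - 40 = -40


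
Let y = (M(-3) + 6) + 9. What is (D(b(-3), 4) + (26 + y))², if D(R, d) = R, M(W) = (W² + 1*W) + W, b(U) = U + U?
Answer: 1444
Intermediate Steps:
b(U) = 2*U
M(W) = W² + 2*W (M(W) = (W² + W) + W = (W + W²) + W = W² + 2*W)
y = 18 (y = (-3*(2 - 3) + 6) + 9 = (-3*(-1) + 6) + 9 = (3 + 6) + 9 = 9 + 9 = 18)
(D(b(-3), 4) + (26 + y))² = (2*(-3) + (26 + 18))² = (-6 + 44)² = 38² = 1444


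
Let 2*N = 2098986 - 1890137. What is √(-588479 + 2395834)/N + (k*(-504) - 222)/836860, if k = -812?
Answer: 204513/418430 + 2*√1807355/208849 ≈ 0.50164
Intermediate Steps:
N = 208849/2 (N = (2098986 - 1890137)/2 = (½)*208849 = 208849/2 ≈ 1.0442e+5)
√(-588479 + 2395834)/N + (k*(-504) - 222)/836860 = √(-588479 + 2395834)/(208849/2) + (-812*(-504) - 222)/836860 = √1807355*(2/208849) + (409248 - 222)*(1/836860) = 2*√1807355/208849 + 409026*(1/836860) = 2*√1807355/208849 + 204513/418430 = 204513/418430 + 2*√1807355/208849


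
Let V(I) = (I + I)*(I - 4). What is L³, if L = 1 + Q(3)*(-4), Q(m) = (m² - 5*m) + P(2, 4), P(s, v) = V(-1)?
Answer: -3375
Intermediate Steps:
V(I) = 2*I*(-4 + I) (V(I) = (2*I)*(-4 + I) = 2*I*(-4 + I))
P(s, v) = 10 (P(s, v) = 2*(-1)*(-4 - 1) = 2*(-1)*(-5) = 10)
Q(m) = 10 + m² - 5*m (Q(m) = (m² - 5*m) + 10 = 10 + m² - 5*m)
L = -15 (L = 1 + (10 + 3² - 5*3)*(-4) = 1 + (10 + 9 - 15)*(-4) = 1 + 4*(-4) = 1 - 16 = -15)
L³ = (-15)³ = -3375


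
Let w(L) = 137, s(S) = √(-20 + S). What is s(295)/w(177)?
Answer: 5*√11/137 ≈ 0.12104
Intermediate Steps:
s(295)/w(177) = √(-20 + 295)/137 = √275*(1/137) = (5*√11)*(1/137) = 5*√11/137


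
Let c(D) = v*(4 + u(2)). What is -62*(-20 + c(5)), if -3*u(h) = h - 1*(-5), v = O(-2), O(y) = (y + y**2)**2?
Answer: 2480/3 ≈ 826.67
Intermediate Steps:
v = 4 (v = (-2)**2*(1 - 2)**2 = 4*(-1)**2 = 4*1 = 4)
u(h) = -5/3 - h/3 (u(h) = -(h - 1*(-5))/3 = -(h + 5)/3 = -(5 + h)/3 = -5/3 - h/3)
c(D) = 20/3 (c(D) = 4*(4 + (-5/3 - 1/3*2)) = 4*(4 + (-5/3 - 2/3)) = 4*(4 - 7/3) = 4*(5/3) = 20/3)
-62*(-20 + c(5)) = -62*(-20 + 20/3) = -62*(-40/3) = 2480/3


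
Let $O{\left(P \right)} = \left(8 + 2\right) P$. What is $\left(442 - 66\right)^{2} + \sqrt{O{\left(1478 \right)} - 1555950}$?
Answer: $141376 + i \sqrt{1541170} \approx 1.4138 \cdot 10^{5} + 1241.4 i$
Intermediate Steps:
$O{\left(P \right)} = 10 P$
$\left(442 - 66\right)^{2} + \sqrt{O{\left(1478 \right)} - 1555950} = \left(442 - 66\right)^{2} + \sqrt{10 \cdot 1478 - 1555950} = 376^{2} + \sqrt{14780 - 1555950} = 141376 + \sqrt{-1541170} = 141376 + i \sqrt{1541170}$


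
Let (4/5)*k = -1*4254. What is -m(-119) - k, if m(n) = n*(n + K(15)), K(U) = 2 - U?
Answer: -20781/2 ≈ -10391.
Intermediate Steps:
k = -10635/2 (k = 5*(-1*4254)/4 = (5/4)*(-4254) = -10635/2 ≈ -5317.5)
m(n) = n*(-13 + n) (m(n) = n*(n + (2 - 1*15)) = n*(n + (2 - 15)) = n*(n - 13) = n*(-13 + n))
-m(-119) - k = -(-119)*(-13 - 119) - 1*(-10635/2) = -(-119)*(-132) + 10635/2 = -1*15708 + 10635/2 = -15708 + 10635/2 = -20781/2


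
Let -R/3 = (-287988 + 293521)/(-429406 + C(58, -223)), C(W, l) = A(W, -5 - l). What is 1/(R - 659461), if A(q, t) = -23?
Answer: -13013/8581565490 ≈ -1.5164e-6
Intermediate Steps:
C(W, l) = -23
R = 503/13013 (R = -3*(-287988 + 293521)/(-429406 - 23) = -16599/(-429429) = -16599*(-1)/429429 = -3*(-503/39039) = 503/13013 ≈ 0.038654)
1/(R - 659461) = 1/(503/13013 - 659461) = 1/(-8581565490/13013) = -13013/8581565490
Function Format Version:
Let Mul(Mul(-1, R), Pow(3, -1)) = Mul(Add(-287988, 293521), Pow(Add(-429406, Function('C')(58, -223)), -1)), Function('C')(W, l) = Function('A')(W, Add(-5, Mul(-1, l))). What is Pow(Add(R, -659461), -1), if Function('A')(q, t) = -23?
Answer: Rational(-13013, 8581565490) ≈ -1.5164e-6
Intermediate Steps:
Function('C')(W, l) = -23
R = Rational(503, 13013) (R = Mul(-3, Mul(Add(-287988, 293521), Pow(Add(-429406, -23), -1))) = Mul(-3, Mul(5533, Pow(-429429, -1))) = Mul(-3, Mul(5533, Rational(-1, 429429))) = Mul(-3, Rational(-503, 39039)) = Rational(503, 13013) ≈ 0.038654)
Pow(Add(R, -659461), -1) = Pow(Add(Rational(503, 13013), -659461), -1) = Pow(Rational(-8581565490, 13013), -1) = Rational(-13013, 8581565490)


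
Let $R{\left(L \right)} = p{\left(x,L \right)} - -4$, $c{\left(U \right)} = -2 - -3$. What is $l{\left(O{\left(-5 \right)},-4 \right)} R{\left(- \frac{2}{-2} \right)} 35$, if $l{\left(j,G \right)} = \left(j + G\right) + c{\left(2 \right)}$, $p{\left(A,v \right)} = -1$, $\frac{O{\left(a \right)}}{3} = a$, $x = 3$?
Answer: $-1890$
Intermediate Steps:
$c{\left(U \right)} = 1$ ($c{\left(U \right)} = -2 + 3 = 1$)
$O{\left(a \right)} = 3 a$
$R{\left(L \right)} = 3$ ($R{\left(L \right)} = -1 - -4 = -1 + 4 = 3$)
$l{\left(j,G \right)} = 1 + G + j$ ($l{\left(j,G \right)} = \left(j + G\right) + 1 = \left(G + j\right) + 1 = 1 + G + j$)
$l{\left(O{\left(-5 \right)},-4 \right)} R{\left(- \frac{2}{-2} \right)} 35 = \left(1 - 4 + 3 \left(-5\right)\right) 3 \cdot 35 = \left(1 - 4 - 15\right) 3 \cdot 35 = \left(-18\right) 3 \cdot 35 = \left(-54\right) 35 = -1890$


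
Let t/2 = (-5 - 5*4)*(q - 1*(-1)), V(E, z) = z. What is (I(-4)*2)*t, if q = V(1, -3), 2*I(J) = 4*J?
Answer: -1600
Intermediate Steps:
I(J) = 2*J (I(J) = (4*J)/2 = 2*J)
q = -3
t = 100 (t = 2*((-5 - 5*4)*(-3 - 1*(-1))) = 2*((-5 - 20)*(-3 + 1)) = 2*(-25*(-2)) = 2*50 = 100)
(I(-4)*2)*t = ((2*(-4))*2)*100 = -8*2*100 = -16*100 = -1600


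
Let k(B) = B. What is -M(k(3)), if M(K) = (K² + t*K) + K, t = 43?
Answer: -141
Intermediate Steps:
M(K) = K² + 44*K (M(K) = (K² + 43*K) + K = K² + 44*K)
-M(k(3)) = -3*(44 + 3) = -3*47 = -1*141 = -141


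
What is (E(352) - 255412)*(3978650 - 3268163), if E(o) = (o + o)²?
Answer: 170661819348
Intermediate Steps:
E(o) = 4*o² (E(o) = (2*o)² = 4*o²)
(E(352) - 255412)*(3978650 - 3268163) = (4*352² - 255412)*(3978650 - 3268163) = (4*123904 - 255412)*710487 = (495616 - 255412)*710487 = 240204*710487 = 170661819348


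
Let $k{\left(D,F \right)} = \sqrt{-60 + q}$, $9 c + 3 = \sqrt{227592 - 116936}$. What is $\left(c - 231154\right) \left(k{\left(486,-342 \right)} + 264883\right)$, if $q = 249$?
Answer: $- \frac{\left(264883 + 3 \sqrt{21}\right) \left(2080389 - 8 \sqrt{1729}\right)}{9} \approx -6.1222 \cdot 10^{10}$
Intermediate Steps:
$c = - \frac{1}{3} + \frac{8 \sqrt{1729}}{9}$ ($c = - \frac{1}{3} + \frac{\sqrt{227592 - 116936}}{9} = - \frac{1}{3} + \frac{\sqrt{110656}}{9} = - \frac{1}{3} + \frac{8 \sqrt{1729}}{9} \approx 36.628$)
$k{\left(D,F \right)} = 3 \sqrt{21}$ ($k{\left(D,F \right)} = \sqrt{-60 + 249} = \sqrt{189} = 3 \sqrt{21}$)
$\left(c - 231154\right) \left(k{\left(486,-342 \right)} + 264883\right) = \left(\left(- \frac{1}{3} + \frac{8 \sqrt{1729}}{9}\right) - 231154\right) \left(3 \sqrt{21} + 264883\right) = \left(- \frac{693463}{3} + \frac{8 \sqrt{1729}}{9}\right) \left(264883 + 3 \sqrt{21}\right) = \left(264883 + 3 \sqrt{21}\right) \left(- \frac{693463}{3} + \frac{8 \sqrt{1729}}{9}\right)$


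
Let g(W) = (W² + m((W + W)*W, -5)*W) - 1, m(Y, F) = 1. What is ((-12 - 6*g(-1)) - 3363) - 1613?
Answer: -4982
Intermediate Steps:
g(W) = -1 + W + W² (g(W) = (W² + 1*W) - 1 = (W² + W) - 1 = (W + W²) - 1 = -1 + W + W²)
((-12 - 6*g(-1)) - 3363) - 1613 = ((-12 - 6*(-1 - 1 + (-1)²)) - 3363) - 1613 = ((-12 - 6*(-1 - 1 + 1)) - 3363) - 1613 = ((-12 - 6*(-1)) - 3363) - 1613 = ((-12 + 6) - 3363) - 1613 = (-6 - 3363) - 1613 = -3369 - 1613 = -4982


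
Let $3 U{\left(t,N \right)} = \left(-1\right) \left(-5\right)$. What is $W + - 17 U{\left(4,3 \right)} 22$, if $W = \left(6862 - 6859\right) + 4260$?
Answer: $\frac{10919}{3} \approx 3639.7$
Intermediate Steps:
$U{\left(t,N \right)} = \frac{5}{3}$ ($U{\left(t,N \right)} = \frac{\left(-1\right) \left(-5\right)}{3} = \frac{1}{3} \cdot 5 = \frac{5}{3}$)
$W = 4263$ ($W = 3 + 4260 = 4263$)
$W + - 17 U{\left(4,3 \right)} 22 = 4263 + \left(-17\right) \frac{5}{3} \cdot 22 = 4263 - \frac{1870}{3} = \frac{10919}{3}$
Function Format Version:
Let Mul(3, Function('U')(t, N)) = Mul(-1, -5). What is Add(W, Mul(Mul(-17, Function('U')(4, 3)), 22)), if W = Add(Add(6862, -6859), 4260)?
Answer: Rational(10919, 3) ≈ 3639.7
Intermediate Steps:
Function('U')(t, N) = Rational(5, 3) (Function('U')(t, N) = Mul(Rational(1, 3), Mul(-1, -5)) = Mul(Rational(1, 3), 5) = Rational(5, 3))
W = 4263 (W = Add(3, 4260) = 4263)
Add(W, Mul(Mul(-17, Function('U')(4, 3)), 22)) = Add(4263, Mul(Mul(-17, Rational(5, 3)), 22)) = Add(4263, Mul(Rational(-85, 3), 22)) = Add(4263, Rational(-1870, 3)) = Rational(10919, 3)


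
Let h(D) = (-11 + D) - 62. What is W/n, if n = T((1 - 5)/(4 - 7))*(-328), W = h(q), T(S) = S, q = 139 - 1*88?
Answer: 33/656 ≈ 0.050305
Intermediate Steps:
q = 51 (q = 139 - 88 = 51)
h(D) = -73 + D
W = -22 (W = -73 + 51 = -22)
n = -1312/3 (n = ((1 - 5)/(4 - 7))*(-328) = -4/(-3)*(-328) = -4*(-1/3)*(-328) = (4/3)*(-328) = -1312/3 ≈ -437.33)
W/n = -22/(-1312/3) = -22*(-3/1312) = 33/656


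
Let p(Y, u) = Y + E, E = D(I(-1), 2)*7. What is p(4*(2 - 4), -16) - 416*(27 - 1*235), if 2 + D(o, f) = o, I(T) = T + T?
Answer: 86492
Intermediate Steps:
I(T) = 2*T
D(o, f) = -2 + o
E = -28 (E = (-2 + 2*(-1))*7 = (-2 - 2)*7 = -4*7 = -28)
p(Y, u) = -28 + Y (p(Y, u) = Y - 28 = -28 + Y)
p(4*(2 - 4), -16) - 416*(27 - 1*235) = (-28 + 4*(2 - 4)) - 416*(27 - 1*235) = (-28 + 4*(-2)) - 416*(27 - 235) = (-28 - 8) - 416*(-208) = -36 + 86528 = 86492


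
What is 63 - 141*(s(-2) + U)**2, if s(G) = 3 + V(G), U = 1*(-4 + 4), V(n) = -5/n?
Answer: -16809/4 ≈ -4202.3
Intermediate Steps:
U = 0 (U = 1*0 = 0)
s(G) = 3 - 5/G
63 - 141*(s(-2) + U)**2 = 63 - 141*((3 - 5/(-2)) + 0)**2 = 63 - 141*((3 - 5*(-1/2)) + 0)**2 = 63 - 141*((3 + 5/2) + 0)**2 = 63 - 141*(11/2 + 0)**2 = 63 - 141*(11/2)**2 = 63 - 141*121/4 = 63 - 17061/4 = -16809/4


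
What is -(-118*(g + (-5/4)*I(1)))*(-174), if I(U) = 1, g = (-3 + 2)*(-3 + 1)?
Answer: -15399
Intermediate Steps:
g = 2 (g = -1*(-2) = 2)
-(-118*(g + (-5/4)*I(1)))*(-174) = -(-118*(2 - 5/4*1))*(-174) = -(-118*(2 - 5/4))*(-174) = -(-118*3/4)*(-174) = -(-177)*(-174)/2 = -1*15399 = -15399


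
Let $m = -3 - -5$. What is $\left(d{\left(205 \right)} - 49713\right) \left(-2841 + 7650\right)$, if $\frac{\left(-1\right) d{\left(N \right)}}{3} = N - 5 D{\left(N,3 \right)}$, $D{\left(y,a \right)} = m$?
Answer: $-241883082$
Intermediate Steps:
$m = 2$ ($m = -3 + 5 = 2$)
$D{\left(y,a \right)} = 2$
$d{\left(N \right)} = 30 - 3 N$ ($d{\left(N \right)} = - 3 \left(N - 10\right) = - 3 \left(-10 + N\right) = 30 - 3 N$)
$\left(d{\left(205 \right)} - 49713\right) \left(-2841 + 7650\right) = \left(\left(30 - 615\right) - 49713\right) \left(-2841 + 7650\right) = \left(\left(30 - 615\right) - 49713\right) 4809 = \left(-585 - 49713\right) 4809 = \left(-50298\right) 4809 = -241883082$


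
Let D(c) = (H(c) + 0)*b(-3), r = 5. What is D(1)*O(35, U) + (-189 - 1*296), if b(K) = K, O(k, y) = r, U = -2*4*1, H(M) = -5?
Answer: -410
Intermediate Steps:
U = -8 (U = -8*1 = -8)
O(k, y) = 5
D(c) = 15 (D(c) = (-5 + 0)*(-3) = -5*(-3) = 15)
D(1)*O(35, U) + (-189 - 1*296) = 15*5 + (-189 - 1*296) = 75 + (-189 - 296) = 75 - 485 = -410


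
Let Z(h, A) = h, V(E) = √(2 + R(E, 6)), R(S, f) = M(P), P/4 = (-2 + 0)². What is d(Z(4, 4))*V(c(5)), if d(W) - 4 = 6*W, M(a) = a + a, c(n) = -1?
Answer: 28*√34 ≈ 163.27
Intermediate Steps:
P = 16 (P = 4*(-2 + 0)² = 4*(-2)² = 4*4 = 16)
M(a) = 2*a
R(S, f) = 32 (R(S, f) = 2*16 = 32)
V(E) = √34 (V(E) = √(2 + 32) = √34)
d(W) = 4 + 6*W
d(Z(4, 4))*V(c(5)) = (4 + 6*4)*√34 = (4 + 24)*√34 = 28*√34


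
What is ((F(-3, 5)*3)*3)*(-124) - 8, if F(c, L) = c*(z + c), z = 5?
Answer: 6688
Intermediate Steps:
F(c, L) = c*(5 + c)
((F(-3, 5)*3)*3)*(-124) - 8 = ((-3*(5 - 3)*3)*3)*(-124) - 8 = ((-3*2*3)*3)*(-124) - 8 = (-6*3*3)*(-124) - 8 = -18*3*(-124) - 8 = -54*(-124) - 8 = 6696 - 8 = 6688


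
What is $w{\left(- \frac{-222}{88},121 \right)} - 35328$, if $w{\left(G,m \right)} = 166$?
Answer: $-35162$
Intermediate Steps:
$w{\left(- \frac{-222}{88},121 \right)} - 35328 = 166 - 35328 = -35162$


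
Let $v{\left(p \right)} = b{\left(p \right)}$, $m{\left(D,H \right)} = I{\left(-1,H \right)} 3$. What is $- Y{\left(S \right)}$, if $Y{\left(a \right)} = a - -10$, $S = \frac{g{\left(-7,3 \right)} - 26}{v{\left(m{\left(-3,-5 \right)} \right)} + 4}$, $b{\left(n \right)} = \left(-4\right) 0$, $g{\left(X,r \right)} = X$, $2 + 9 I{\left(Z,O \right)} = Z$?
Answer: $- \frac{7}{4} \approx -1.75$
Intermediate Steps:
$I{\left(Z,O \right)} = - \frac{2}{9} + \frac{Z}{9}$
$m{\left(D,H \right)} = -1$ ($m{\left(D,H \right)} = \left(- \frac{2}{9} + \frac{1}{9} \left(-1\right)\right) 3 = \left(- \frac{2}{9} - \frac{1}{9}\right) 3 = \left(- \frac{1}{3}\right) 3 = -1$)
$b{\left(n \right)} = 0$
$v{\left(p \right)} = 0$
$S = - \frac{33}{4}$ ($S = \frac{-7 - 26}{0 + 4} = - \frac{33}{4} \approx -8.25$)
$Y{\left(a \right)} = 10 + a$ ($Y{\left(a \right)} = a + 10 = 10 + a$)
$- Y{\left(S \right)} = - (10 - \frac{33}{4}) = \left(-1\right) \frac{7}{4} = - \frac{7}{4}$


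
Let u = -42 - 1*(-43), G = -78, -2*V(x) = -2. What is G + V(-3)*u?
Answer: -77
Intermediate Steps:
V(x) = 1 (V(x) = -½*(-2) = 1)
u = 1 (u = -42 + 43 = 1)
G + V(-3)*u = -78 + 1*1 = -78 + 1 = -77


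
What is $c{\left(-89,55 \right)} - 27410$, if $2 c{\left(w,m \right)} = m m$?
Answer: $- \frac{51795}{2} \approx -25898.0$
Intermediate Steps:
$c{\left(w,m \right)} = \frac{m^{2}}{2}$ ($c{\left(w,m \right)} = \frac{m m}{2} = \frac{m^{2}}{2}$)
$c{\left(-89,55 \right)} - 27410 = \frac{55^{2}}{2} - 27410 = \frac{1}{2} \cdot 3025 - 27410 = \frac{3025}{2} - 27410 = - \frac{51795}{2}$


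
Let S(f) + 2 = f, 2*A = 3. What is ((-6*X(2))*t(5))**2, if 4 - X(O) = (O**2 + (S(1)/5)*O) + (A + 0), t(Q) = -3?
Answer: 9801/25 ≈ 392.04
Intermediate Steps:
A = 3/2 (A = (1/2)*3 = 3/2 ≈ 1.5000)
S(f) = -2 + f
X(O) = 5/2 - O**2 + O/5 (X(O) = 4 - ((O**2 + ((-2 + 1)/5)*O) + (3/2 + 0)) = 4 - ((O**2 + (-1*1/5)*O) + 3/2) = 4 - ((O**2 - O/5) + 3/2) = 4 - (3/2 + O**2 - O/5) = 4 + (-3/2 - O**2 + O/5) = 5/2 - O**2 + O/5)
((-6*X(2))*t(5))**2 = (-6*(5/2 - 1*2**2 + (1/5)*2)*(-3))**2 = (-6*(5/2 - 1*4 + 2/5)*(-3))**2 = (-6*(5/2 - 4 + 2/5)*(-3))**2 = (-6*(-11/10)*(-3))**2 = ((33/5)*(-3))**2 = (-99/5)**2 = 9801/25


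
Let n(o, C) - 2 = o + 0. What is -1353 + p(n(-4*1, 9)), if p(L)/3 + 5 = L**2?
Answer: -1356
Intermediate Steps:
n(o, C) = 2 + o (n(o, C) = 2 + (o + 0) = 2 + o)
p(L) = -15 + 3*L**2
-1353 + p(n(-4*1, 9)) = -1353 + (-15 + 3*(2 - 4*1)**2) = -1353 + (-15 + 3*(2 - 4)**2) = -1353 + (-15 + 3*(-2)**2) = -1353 + (-15 + 3*4) = -1353 + (-15 + 12) = -1353 - 3 = -1356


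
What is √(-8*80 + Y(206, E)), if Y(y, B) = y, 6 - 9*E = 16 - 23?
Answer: I*√434 ≈ 20.833*I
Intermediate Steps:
E = 13/9 (E = ⅔ - (16 - 23)/9 = ⅔ - ⅑*(-7) = ⅔ + 7/9 = 13/9 ≈ 1.4444)
√(-8*80 + Y(206, E)) = √(-8*80 + 206) = √(-640 + 206) = √(-434) = I*√434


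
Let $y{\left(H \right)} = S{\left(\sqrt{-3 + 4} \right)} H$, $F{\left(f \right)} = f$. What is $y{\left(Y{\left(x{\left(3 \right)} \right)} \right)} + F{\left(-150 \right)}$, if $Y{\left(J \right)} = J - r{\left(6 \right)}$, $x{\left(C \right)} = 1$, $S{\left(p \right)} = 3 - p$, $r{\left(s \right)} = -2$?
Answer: $-144$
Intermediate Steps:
$Y{\left(J \right)} = 2 + J$ ($Y{\left(J \right)} = J - -2 = J + 2 = 2 + J$)
$y{\left(H \right)} = 2 H$ ($y{\left(H \right)} = \left(3 - \sqrt{-3 + 4}\right) H = \left(3 - \sqrt{1}\right) H = \left(3 - 1\right) H = 2 H$)
$y{\left(Y{\left(x{\left(3 \right)} \right)} \right)} + F{\left(-150 \right)} = 2 \left(2 + 1\right) - 150 = 2 \cdot 3 - 150 = 6 - 150 = -144$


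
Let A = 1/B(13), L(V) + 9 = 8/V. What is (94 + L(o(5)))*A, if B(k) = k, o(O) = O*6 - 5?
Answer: 2133/325 ≈ 6.5631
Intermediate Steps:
o(O) = -5 + 6*O (o(O) = 6*O - 5 = -5 + 6*O)
L(V) = -9 + 8/V
A = 1/13 ≈ 0.076923
(94 + L(o(5)))*A = (94 + (-9 + 8/(-5 + 6*5)))*(1/13) = (94 + (-9 + 8/(-5 + 30)))*(1/13) = (94 + (-9 + 8/25))*(1/13) = (94 - 217/25)*(1/13) = (2133/25)*(1/13) = 2133/325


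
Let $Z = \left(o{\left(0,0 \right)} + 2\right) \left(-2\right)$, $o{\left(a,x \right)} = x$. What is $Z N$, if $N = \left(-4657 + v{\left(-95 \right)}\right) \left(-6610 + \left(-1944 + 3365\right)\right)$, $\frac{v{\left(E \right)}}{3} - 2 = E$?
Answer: $-102451616$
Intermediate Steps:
$v{\left(E \right)} = 6 + 3 E$
$N = 25612904$ ($N = \left(-4657 + \left(6 + 3 \left(-95\right)\right)\right) \left(-6610 + \left(-1944 + 3365\right)\right) = \left(-4657 + \left(6 - 285\right)\right) \left(-6610 + 1421\right) = \left(-4657 - 279\right) \left(-5189\right) = \left(-4936\right) \left(-5189\right) = 25612904$)
$Z = -4$ ($Z = \left(0 + 2\right) \left(-2\right) = 2 \left(-2\right) = -4$)
$Z N = \left(-4\right) 25612904 = -102451616$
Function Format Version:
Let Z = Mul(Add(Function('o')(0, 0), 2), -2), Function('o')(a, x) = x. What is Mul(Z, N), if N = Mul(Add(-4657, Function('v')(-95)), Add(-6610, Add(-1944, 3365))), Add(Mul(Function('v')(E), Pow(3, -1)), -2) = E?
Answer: -102451616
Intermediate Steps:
Function('v')(E) = Add(6, Mul(3, E))
N = 25612904 (N = Mul(Add(-4657, Add(6, Mul(3, -95))), Add(-6610, Add(-1944, 3365))) = Mul(Add(-4657, Add(6, -285)), Add(-6610, 1421)) = Mul(Add(-4657, -279), -5189) = Mul(-4936, -5189) = 25612904)
Z = -4 (Z = Mul(Add(0, 2), -2) = Mul(2, -2) = -4)
Mul(Z, N) = Mul(-4, 25612904) = -102451616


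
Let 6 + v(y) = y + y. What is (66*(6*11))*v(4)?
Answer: 8712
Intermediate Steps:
v(y) = -6 + 2*y (v(y) = -6 + (y + y) = -6 + 2*y)
(66*(6*11))*v(4) = (66*(6*11))*(-6 + 2*4) = (66*66)*(-6 + 8) = 4356*2 = 8712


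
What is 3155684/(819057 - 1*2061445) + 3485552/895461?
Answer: 7676612387/5676071433 ≈ 1.3525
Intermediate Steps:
3155684/(819057 - 1*2061445) + 3485552/895461 = 3155684/(819057 - 2061445) + 3485552*(1/895461) = 3155684/(-1242388) + 497936/127923 = 3155684*(-1/1242388) + 497936/127923 = -112703/44371 + 497936/127923 = 7676612387/5676071433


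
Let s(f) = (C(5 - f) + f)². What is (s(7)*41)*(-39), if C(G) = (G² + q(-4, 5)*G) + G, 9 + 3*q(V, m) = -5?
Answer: -1612325/3 ≈ -5.3744e+5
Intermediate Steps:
q(V, m) = -14/3 (q(V, m) = -3 + (⅓)*(-5) = -3 - 5/3 = -14/3)
C(G) = G² - 11*G/3 (C(G) = (G² - 14*G/3) + G = G² - 11*G/3)
s(f) = (f + (4 - 3*f)*(5 - f)/3)² (s(f) = ((5 - f)*(-11 + 3*(5 - f))/3 + f)² = ((5 - f)*(-11 + (15 - 3*f))/3 + f)² = ((5 - f)*(4 - 3*f)/3 + f)² = ((4 - 3*f)*(5 - f)/3 + f)² = (f + (4 - 3*f)*(5 - f)/3)²)
(s(7)*41)*(-39) = (((20 - 16*7 + 3*7²)²/9)*41)*(-39) = (((20 - 112 + 3*49)²/9)*41)*(-39) = (((20 - 112 + 147)²/9)*41)*(-39) = (((⅑)*55²)*41)*(-39) = (((⅑)*3025)*41)*(-39) = ((3025/9)*41)*(-39) = (124025/9)*(-39) = -1612325/3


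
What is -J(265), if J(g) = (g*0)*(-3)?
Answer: 0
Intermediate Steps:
J(g) = 0 (J(g) = 0*(-3) = 0)
-J(265) = -1*0 = 0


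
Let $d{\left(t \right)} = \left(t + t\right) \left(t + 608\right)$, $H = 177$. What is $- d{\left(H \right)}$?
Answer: $-277890$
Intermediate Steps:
$d{\left(t \right)} = 2 t \left(608 + t\right)$
$- d{\left(H \right)} = - 2 \cdot 177 \left(608 + 177\right) = - 2 \cdot 177 \cdot 785 = \left(-1\right) 277890 = -277890$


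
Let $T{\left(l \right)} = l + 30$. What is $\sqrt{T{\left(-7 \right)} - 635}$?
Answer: $6 i \sqrt{17} \approx 24.739 i$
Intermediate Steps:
$T{\left(l \right)} = 30 + l$
$\sqrt{T{\left(-7 \right)} - 635} = \sqrt{\left(30 - 7\right) - 635} = \sqrt{23 - 635} = \sqrt{-612} = 6 i \sqrt{17}$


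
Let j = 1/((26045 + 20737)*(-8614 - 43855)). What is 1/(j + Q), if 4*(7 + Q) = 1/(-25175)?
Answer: -123589349565300/865126674309829 ≈ -0.14286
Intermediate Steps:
Q = -704901/100700 (Q = -7 + (1/4)/(-25175) = -7 + (1/4)*(-1/25175) = -7 - 1/100700 = -704901/100700 ≈ -7.0000)
j = -1/2454604758 (j = 1/(46782*(-52469)) = 1/(-2454604758) = -1/2454604758 ≈ -4.0740e-10)
1/(j + Q) = 1/(-1/2454604758 - 704901/100700) = 1/(-865126674309829/123589349565300) = -123589349565300/865126674309829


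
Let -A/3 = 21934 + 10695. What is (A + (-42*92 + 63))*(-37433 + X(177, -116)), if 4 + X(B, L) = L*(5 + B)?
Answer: 5953730712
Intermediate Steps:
X(B, L) = -4 + L*(5 + B)
A = -97887 (A = -3*(21934 + 10695) = -3*32629 = -97887)
(A + (-42*92 + 63))*(-37433 + X(177, -116)) = (-97887 + (-42*92 + 63))*(-37433 + (-4 + 5*(-116) + 177*(-116))) = (-97887 + (-3864 + 63))*(-37433 + (-4 - 580 - 20532)) = (-97887 - 3801)*(-37433 - 21116) = -101688*(-58549) = 5953730712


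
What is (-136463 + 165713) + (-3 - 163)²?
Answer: 56806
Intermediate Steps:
(-136463 + 165713) + (-3 - 163)² = 29250 + (-166)² = 29250 + 27556 = 56806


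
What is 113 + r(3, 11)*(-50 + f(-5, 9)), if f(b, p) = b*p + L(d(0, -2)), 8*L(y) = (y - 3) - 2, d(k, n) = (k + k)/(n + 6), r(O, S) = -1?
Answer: 1669/8 ≈ 208.63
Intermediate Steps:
d(k, n) = 2*k/(6 + n) (d(k, n) = (2*k)/(6 + n) = 2*k/(6 + n))
L(y) = -5/8 + y/8 (L(y) = ((y - 3) - 2)/8 = ((-3 + y) - 2)/8 = (-5 + y)/8 = -5/8 + y/8)
f(b, p) = -5/8 + b*p (f(b, p) = b*p + (-5/8 + (2*0/(6 - 2))/8) = b*p + (-5/8 + (2*0/4)/8) = b*p + (-5/8 + (2*0*(¼))/8) = b*p + (-5/8 + (⅛)*0) = b*p + (-5/8 + 0) = b*p - 5/8 = -5/8 + b*p)
113 + r(3, 11)*(-50 + f(-5, 9)) = 113 - (-50 + (-5/8 - 5*9)) = 113 - (-50 + (-5/8 - 45)) = 113 - (-50 - 365/8) = 113 - 1*(-765/8) = 113 + 765/8 = 1669/8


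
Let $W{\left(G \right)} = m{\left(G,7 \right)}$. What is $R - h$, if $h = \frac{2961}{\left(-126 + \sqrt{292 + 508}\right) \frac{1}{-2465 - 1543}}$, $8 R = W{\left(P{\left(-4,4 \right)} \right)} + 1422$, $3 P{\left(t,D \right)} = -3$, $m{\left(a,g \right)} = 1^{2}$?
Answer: $- \frac{2985294089}{30152} - \frac{59338440 \sqrt{2}}{3769} \approx -1.2127 \cdot 10^{5}$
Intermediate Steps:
$m{\left(a,g \right)} = 1$
$P{\left(t,D \right)} = -1$ ($P{\left(t,D \right)} = \frac{1}{3} \left(-3\right) = -1$)
$W{\left(G \right)} = 1$
$R = \frac{1423}{8}$ ($R = \frac{1 + 1422}{8} = \frac{1}{8} \cdot 1423 = \frac{1423}{8} \approx 177.88$)
$h = \frac{2961}{\frac{21}{668} - \frac{5 \sqrt{2}}{1002}}$ ($h = \frac{2961}{\left(-126 + \sqrt{800}\right) \frac{1}{-4008}} = \frac{2961}{\left(-126 + 20 \sqrt{2}\right) \left(- \frac{1}{4008}\right)} = \frac{2961}{\frac{21}{668} - \frac{5 \sqrt{2}}{1002}} \approx 1.2145 \cdot 10^{5}$)
$R - h = \frac{1423}{8} - \left(\frac{373832172}{3769} + \frac{59338440 \sqrt{2}}{3769}\right) = - \frac{2985294089}{30152} - \frac{59338440 \sqrt{2}}{3769}$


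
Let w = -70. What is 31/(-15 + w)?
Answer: -31/85 ≈ -0.36471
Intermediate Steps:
31/(-15 + w) = 31/(-15 - 70) = 31/(-85) = 31*(-1/85) = -31/85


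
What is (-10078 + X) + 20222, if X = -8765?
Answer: 1379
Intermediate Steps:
(-10078 + X) + 20222 = (-10078 - 8765) + 20222 = -18843 + 20222 = 1379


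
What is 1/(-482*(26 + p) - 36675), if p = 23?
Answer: -1/60293 ≈ -1.6586e-5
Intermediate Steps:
1/(-482*(26 + p) - 36675) = 1/(-482*(26 + 23) - 36675) = 1/(-482*49 - 36675) = 1/(-23618 - 36675) = 1/(-60293) = -1/60293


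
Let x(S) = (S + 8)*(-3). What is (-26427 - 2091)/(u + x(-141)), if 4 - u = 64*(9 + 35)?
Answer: 28518/2413 ≈ 11.818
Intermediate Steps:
x(S) = -24 - 3*S (x(S) = (8 + S)*(-3) = -24 - 3*S)
u = -2812 (u = 4 - 64*(9 + 35) = 4 - 64*44 = 4 - 1*2816 = 4 - 2816 = -2812)
(-26427 - 2091)/(u + x(-141)) = (-26427 - 2091)/(-2812 + (-24 - 3*(-141))) = -28518/(-2812 + (-24 + 423)) = -28518/(-2812 + 399) = -28518/(-2413) = -28518*(-1/2413) = 28518/2413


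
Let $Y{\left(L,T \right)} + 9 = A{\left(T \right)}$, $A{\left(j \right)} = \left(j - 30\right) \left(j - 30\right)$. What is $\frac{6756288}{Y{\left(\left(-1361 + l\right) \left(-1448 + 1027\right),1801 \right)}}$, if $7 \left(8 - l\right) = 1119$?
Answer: $\frac{422268}{196027} \approx 2.1541$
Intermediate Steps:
$l = - \frac{1063}{7}$ ($l = 8 - \frac{1119}{7} = - \frac{1063}{7} \approx -151.86$)
$A{\left(j \right)} = \left(-30 + j\right)^{2}$ ($A{\left(j \right)} = \left(-30 + j\right) \left(-30 + j\right) = \left(-30 + j\right)^{2}$)
$Y{\left(L,T \right)} = -9 + \left(-30 + T\right)^{2}$
$\frac{6756288}{Y{\left(\left(-1361 + l\right) \left(-1448 + 1027\right),1801 \right)}} = \frac{6756288}{-9 + \left(-30 + 1801\right)^{2}} = \frac{6756288}{-9 + 1771^{2}} = \frac{6756288}{-9 + 3136441} = \frac{6756288}{3136432} = 6756288 \cdot \frac{1}{3136432} = \frac{422268}{196027}$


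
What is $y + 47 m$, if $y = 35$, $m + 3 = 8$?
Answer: $270$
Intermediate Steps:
$m = 5$ ($m = -3 + 8 = 5$)
$y + 47 m = 35 + 47 \cdot 5 = 35 + 235 = 270$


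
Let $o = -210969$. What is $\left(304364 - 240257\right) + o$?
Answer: $-146862$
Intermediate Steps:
$\left(304364 - 240257\right) + o = \left(304364 - 240257\right) - 210969 = 64107 - 210969 = -146862$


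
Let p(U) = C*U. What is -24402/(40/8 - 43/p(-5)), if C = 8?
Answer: -325360/81 ≈ -4016.8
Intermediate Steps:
p(U) = 8*U
-24402/(40/8 - 43/p(-5)) = -24402/(40/8 - 43/(8*(-5))) = -24402/(40*(⅛) - 43/(-40)) = -24402/(5 - 43*(-1/40)) = -24402/(5 + 43/40) = -24402/243/40 = -24402*40/243 = -294*3320/243 = -325360/81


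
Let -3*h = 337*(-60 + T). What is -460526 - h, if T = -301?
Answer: -1503235/3 ≈ -5.0108e+5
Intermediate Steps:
h = 121657/3 (h = -337*(-60 - 301)/3 = -337*(-361)/3 = -⅓*(-121657) = 121657/3 ≈ 40552.)
-460526 - h = -460526 - 1*121657/3 = -460526 - 121657/3 = -1503235/3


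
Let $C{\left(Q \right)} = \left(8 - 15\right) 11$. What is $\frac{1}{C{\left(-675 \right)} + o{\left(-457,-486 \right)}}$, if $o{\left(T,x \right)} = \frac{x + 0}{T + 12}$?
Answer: $- \frac{445}{33779} \approx -0.013174$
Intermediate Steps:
$o{\left(T,x \right)} = \frac{x}{12 + T}$
$C{\left(Q \right)} = -77$ ($C{\left(Q \right)} = \left(-7\right) 11 = -77$)
$\frac{1}{C{\left(-675 \right)} + o{\left(-457,-486 \right)}} = \frac{1}{-77 - \frac{486}{12 - 457}} = \frac{1}{-77 - \frac{486}{-445}} = \frac{1}{-77 - - \frac{486}{445}} = \frac{1}{-77 + \frac{486}{445}} = \frac{1}{- \frac{33779}{445}} = - \frac{445}{33779}$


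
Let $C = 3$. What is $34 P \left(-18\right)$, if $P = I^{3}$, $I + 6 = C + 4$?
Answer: $-612$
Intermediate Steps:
$I = 1$ ($I = -6 + \left(3 + 4\right) = -6 + 7 = 1$)
$P = 1$ ($P = 1^{3} = 1$)
$34 P \left(-18\right) = 34 \cdot 1 \left(-18\right) = 34 \left(-18\right) = -612$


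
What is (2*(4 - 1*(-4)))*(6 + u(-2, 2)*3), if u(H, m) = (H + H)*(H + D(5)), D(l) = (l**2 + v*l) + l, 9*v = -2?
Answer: -15200/3 ≈ -5066.7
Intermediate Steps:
v = -2/9 (v = (1/9)*(-2) = -2/9 ≈ -0.22222)
D(l) = l**2 + 7*l/9 (D(l) = (l**2 - 2*l/9) + l = l**2 + 7*l/9)
u(H, m) = 2*H*(260/9 + H) (u(H, m) = (H + H)*(H + (1/9)*5*(7 + 9*5)) = (2*H)*(H + (1/9)*5*(7 + 45)) = (2*H)*(H + (1/9)*5*52) = (2*H)*(H + 260/9) = (2*H)*(260/9 + H) = 2*H*(260/9 + H))
(2*(4 - 1*(-4)))*(6 + u(-2, 2)*3) = (2*(4 - 1*(-4)))*(6 + ((2/9)*(-2)*(260 + 9*(-2)))*3) = (2*(4 + 4))*(6 + ((2/9)*(-2)*(260 - 18))*3) = (2*8)*(6 + ((2/9)*(-2)*242)*3) = 16*(6 - 968/9*3) = 16*(6 - 968/3) = 16*(-950/3) = -15200/3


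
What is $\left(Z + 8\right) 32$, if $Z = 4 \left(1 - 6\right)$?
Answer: $-384$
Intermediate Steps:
$Z = -20$ ($Z = 4 \left(1 - 6\right) = 4 \left(-5\right) = -20$)
$\left(Z + 8\right) 32 = \left(-20 + 8\right) 32 = \left(-12\right) 32 = -384$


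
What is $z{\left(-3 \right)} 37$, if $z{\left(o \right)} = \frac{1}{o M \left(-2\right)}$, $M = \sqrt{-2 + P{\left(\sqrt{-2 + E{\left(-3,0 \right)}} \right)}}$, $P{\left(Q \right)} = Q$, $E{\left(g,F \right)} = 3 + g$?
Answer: $\frac{37}{6 \sqrt{-2 + i \sqrt{2}}} \approx 1.1935 - 3.755 i$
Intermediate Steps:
$M = \sqrt{-2 + i \sqrt{2}}$ ($M = \sqrt{-2 + \sqrt{-2 + \left(3 - 3\right)}} = \sqrt{-2 + \sqrt{-2 + 0}} = \sqrt{-2 + \sqrt{-2}} = \sqrt{-2 + i \sqrt{2}} \approx 0.47407 + 1.4916 i$)
$z{\left(o \right)} = - \frac{1}{2 o \sqrt{-2 + i \sqrt{2}}}$ ($z{\left(o \right)} = \frac{1}{o \sqrt{-2 + i \sqrt{2}} \left(-2\right)} = \frac{1}{\left(-2\right) o \sqrt{-2 + i \sqrt{2}}} = - \frac{1}{2 o \sqrt{-2 + i \sqrt{2}}}$)
$z{\left(-3 \right)} 37 = - \frac{1}{2 \left(-3\right) \sqrt{-2 + i \sqrt{2}}} \cdot 37 = \left(- \frac{1}{2}\right) \left(- \frac{1}{3}\right) \frac{1}{\sqrt{-2 + i \sqrt{2}}} \cdot 37 = \frac{1}{6 \sqrt{-2 + i \sqrt{2}}} \cdot 37 = \frac{37}{6 \sqrt{-2 + i \sqrt{2}}}$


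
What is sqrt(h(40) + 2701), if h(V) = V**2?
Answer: sqrt(4301) ≈ 65.582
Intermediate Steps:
sqrt(h(40) + 2701) = sqrt(40**2 + 2701) = sqrt(1600 + 2701) = sqrt(4301)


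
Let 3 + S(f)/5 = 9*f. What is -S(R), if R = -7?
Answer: 330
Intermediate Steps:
S(f) = -15 + 45*f (S(f) = -15 + 5*(9*f) = -15 + 45*f)
-S(R) = -(-15 + 45*(-7)) = -(-15 - 315) = -1*(-330) = 330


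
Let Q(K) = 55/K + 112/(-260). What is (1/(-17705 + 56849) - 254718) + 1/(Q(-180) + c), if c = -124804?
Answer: -2911868533129965413/11431734440952 ≈ -2.5472e+5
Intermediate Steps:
Q(K) = -28/65 + 55/K (Q(K) = 55/K + 112*(-1/260) = 55/K - 28/65 = -28/65 + 55/K)
(1/(-17705 + 56849) - 254718) + 1/(Q(-180) + c) = (1/(-17705 + 56849) - 254718) + 1/((-28/65 + 55/(-180)) - 124804) = (1/39144 - 254718) + 1/((-28/65 + 55*(-1/180)) - 124804) = (1/39144 - 254718) + 1/((-28/65 - 11/36) - 124804) = -9970681391/39144 + 1/(-1723/2340 - 124804) = -9970681391/39144 + 1/(-292043083/2340) = -9970681391/39144 - 2340/292043083 = -2911868533129965413/11431734440952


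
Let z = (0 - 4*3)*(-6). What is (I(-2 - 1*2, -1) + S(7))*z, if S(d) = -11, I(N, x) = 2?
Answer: -648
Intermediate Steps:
z = 72 (z = (0 - 12)*(-6) = -12*(-6) = 72)
(I(-2 - 1*2, -1) + S(7))*z = (2 - 11)*72 = -9*72 = -648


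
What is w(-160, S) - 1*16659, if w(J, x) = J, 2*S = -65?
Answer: -16819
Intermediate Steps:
S = -65/2 (S = (1/2)*(-65) = -65/2 ≈ -32.500)
w(-160, S) - 1*16659 = -160 - 1*16659 = -160 - 16659 = -16819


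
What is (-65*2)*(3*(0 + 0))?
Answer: 0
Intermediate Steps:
(-65*2)*(3*(0 + 0)) = -390*0 = -130*0 = 0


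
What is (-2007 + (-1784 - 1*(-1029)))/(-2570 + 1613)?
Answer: 2762/957 ≈ 2.8861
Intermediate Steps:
(-2007 + (-1784 - 1*(-1029)))/(-2570 + 1613) = (-2007 + (-1784 + 1029))/(-957) = (-2007 - 755)*(-1/957) = -2762*(-1/957) = 2762/957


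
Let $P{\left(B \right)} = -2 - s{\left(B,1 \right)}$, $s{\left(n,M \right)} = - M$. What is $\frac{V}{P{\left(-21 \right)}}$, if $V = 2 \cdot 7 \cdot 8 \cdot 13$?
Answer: $-1456$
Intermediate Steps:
$P{\left(B \right)} = -1$ ($P{\left(B \right)} = -2 - \left(-1\right) 1 = -2 - -1 = -2 + 1 = -1$)
$V = 1456$ ($V = 14 \cdot 8 \cdot 13 = 112 \cdot 13 = 1456$)
$\frac{V}{P{\left(-21 \right)}} = \frac{1456}{-1} = 1456 \left(-1\right) = -1456$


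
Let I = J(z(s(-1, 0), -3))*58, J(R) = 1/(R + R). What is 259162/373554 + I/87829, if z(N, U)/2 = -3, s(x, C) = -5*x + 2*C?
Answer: 22760133787/32808874266 ≈ 0.69372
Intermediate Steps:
z(N, U) = -6 (z(N, U) = 2*(-3) = -6)
J(R) = 1/(2*R)
I = -29/6 (I = ((½)/(-6))*58 = ((½)*(-⅙))*58 = -1/12*58 = -29/6 ≈ -4.8333)
259162/373554 + I/87829 = 259162/373554 - 29/6/87829 = 259162*(1/373554) - 29/6*1/87829 = 129581/186777 - 29/526974 = 22760133787/32808874266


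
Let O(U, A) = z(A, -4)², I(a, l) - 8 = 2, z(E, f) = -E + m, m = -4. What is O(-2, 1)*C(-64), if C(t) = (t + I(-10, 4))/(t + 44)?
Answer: 135/2 ≈ 67.500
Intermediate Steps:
z(E, f) = -4 - E (z(E, f) = -E - 4 = -4 - E)
I(a, l) = 10 (I(a, l) = 8 + 2 = 10)
C(t) = (10 + t)/(44 + t) (C(t) = (t + 10)/(t + 44) = (10 + t)/(44 + t))
O(U, A) = (-4 - A)²
O(-2, 1)*C(-64) = (4 + 1)²*((10 - 64)/(44 - 64)) = 5²*(-54/(-20)) = 25*(-1/20*(-54)) = 25*(27/10) = 135/2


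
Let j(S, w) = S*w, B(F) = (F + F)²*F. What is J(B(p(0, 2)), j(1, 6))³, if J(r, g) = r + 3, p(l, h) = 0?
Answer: 27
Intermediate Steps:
B(F) = 4*F³ (B(F) = (2*F)²*F = (4*F²)*F = 4*F³)
J(r, g) = 3 + r
J(B(p(0, 2)), j(1, 6))³ = (3 + 4*0³)³ = (3 + 4*0)³ = (3 + 0)³ = 3³ = 27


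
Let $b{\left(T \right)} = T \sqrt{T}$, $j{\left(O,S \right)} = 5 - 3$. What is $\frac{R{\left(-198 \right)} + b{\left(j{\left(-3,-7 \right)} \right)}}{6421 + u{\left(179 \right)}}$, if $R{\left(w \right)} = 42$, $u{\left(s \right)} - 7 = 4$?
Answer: $\frac{7}{1072} + \frac{\sqrt{2}}{3216} \approx 0.0069696$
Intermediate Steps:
$u{\left(s \right)} = 11$ ($u{\left(s \right)} = 7 + 4 = 11$)
$j{\left(O,S \right)} = 2$ ($j{\left(O,S \right)} = 5 - 3 = 2$)
$b{\left(T \right)} = T^{\frac{3}{2}}$
$\frac{R{\left(-198 \right)} + b{\left(j{\left(-3,-7 \right)} \right)}}{6421 + u{\left(179 \right)}} = \frac{42 + 2^{\frac{3}{2}}}{6421 + 11} = \frac{42 + 2 \sqrt{2}}{6432} = \left(42 + 2 \sqrt{2}\right) \frac{1}{6432} = \frac{7}{1072} + \frac{\sqrt{2}}{3216}$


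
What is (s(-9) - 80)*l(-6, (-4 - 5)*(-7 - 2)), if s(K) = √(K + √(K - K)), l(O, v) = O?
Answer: 480 - 18*I ≈ 480.0 - 18.0*I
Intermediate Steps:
s(K) = √K (s(K) = √(K + √0) = √(K + 0) = √K)
(s(-9) - 80)*l(-6, (-4 - 5)*(-7 - 2)) = (√(-9) - 80)*(-6) = (3*I - 80)*(-6) = (-80 + 3*I)*(-6) = 480 - 18*I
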